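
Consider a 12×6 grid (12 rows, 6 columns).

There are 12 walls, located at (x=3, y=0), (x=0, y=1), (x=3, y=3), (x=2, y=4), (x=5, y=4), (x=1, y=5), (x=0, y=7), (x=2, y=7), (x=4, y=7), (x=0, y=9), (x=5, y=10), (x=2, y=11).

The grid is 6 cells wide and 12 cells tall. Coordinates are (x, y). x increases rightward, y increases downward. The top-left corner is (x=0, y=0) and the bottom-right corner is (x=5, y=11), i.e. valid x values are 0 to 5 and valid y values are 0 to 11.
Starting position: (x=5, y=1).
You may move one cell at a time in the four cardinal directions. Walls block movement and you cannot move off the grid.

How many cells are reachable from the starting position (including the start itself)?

BFS flood-fill from (x=5, y=1):
  Distance 0: (x=5, y=1)
  Distance 1: (x=5, y=0), (x=4, y=1), (x=5, y=2)
  Distance 2: (x=4, y=0), (x=3, y=1), (x=4, y=2), (x=5, y=3)
  Distance 3: (x=2, y=1), (x=3, y=2), (x=4, y=3)
  Distance 4: (x=2, y=0), (x=1, y=1), (x=2, y=2), (x=4, y=4)
  Distance 5: (x=1, y=0), (x=1, y=2), (x=2, y=3), (x=3, y=4), (x=4, y=5)
  Distance 6: (x=0, y=0), (x=0, y=2), (x=1, y=3), (x=3, y=5), (x=5, y=5), (x=4, y=6)
  Distance 7: (x=0, y=3), (x=1, y=4), (x=2, y=5), (x=3, y=6), (x=5, y=6)
  Distance 8: (x=0, y=4), (x=2, y=6), (x=3, y=7), (x=5, y=7)
  Distance 9: (x=0, y=5), (x=1, y=6), (x=3, y=8), (x=5, y=8)
  Distance 10: (x=0, y=6), (x=1, y=7), (x=2, y=8), (x=4, y=8), (x=3, y=9), (x=5, y=9)
  Distance 11: (x=1, y=8), (x=2, y=9), (x=4, y=9), (x=3, y=10)
  Distance 12: (x=0, y=8), (x=1, y=9), (x=2, y=10), (x=4, y=10), (x=3, y=11)
  Distance 13: (x=1, y=10), (x=4, y=11)
  Distance 14: (x=0, y=10), (x=1, y=11), (x=5, y=11)
  Distance 15: (x=0, y=11)
Total reachable: 60 (grid has 60 open cells total)

Answer: Reachable cells: 60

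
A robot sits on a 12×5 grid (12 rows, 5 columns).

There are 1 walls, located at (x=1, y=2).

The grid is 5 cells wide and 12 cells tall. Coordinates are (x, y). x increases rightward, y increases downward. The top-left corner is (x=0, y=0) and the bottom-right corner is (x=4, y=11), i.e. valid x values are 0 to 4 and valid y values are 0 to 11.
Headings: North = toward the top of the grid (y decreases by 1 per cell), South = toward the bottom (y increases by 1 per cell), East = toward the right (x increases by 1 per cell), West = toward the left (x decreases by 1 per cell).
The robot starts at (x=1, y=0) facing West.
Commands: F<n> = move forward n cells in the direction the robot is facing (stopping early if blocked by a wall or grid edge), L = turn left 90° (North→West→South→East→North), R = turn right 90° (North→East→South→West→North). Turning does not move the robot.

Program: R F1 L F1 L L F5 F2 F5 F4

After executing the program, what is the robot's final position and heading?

Answer: Final position: (x=4, y=0), facing East

Derivation:
Start: (x=1, y=0), facing West
  R: turn right, now facing North
  F1: move forward 0/1 (blocked), now at (x=1, y=0)
  L: turn left, now facing West
  F1: move forward 1, now at (x=0, y=0)
  L: turn left, now facing South
  L: turn left, now facing East
  F5: move forward 4/5 (blocked), now at (x=4, y=0)
  F2: move forward 0/2 (blocked), now at (x=4, y=0)
  F5: move forward 0/5 (blocked), now at (x=4, y=0)
  F4: move forward 0/4 (blocked), now at (x=4, y=0)
Final: (x=4, y=0), facing East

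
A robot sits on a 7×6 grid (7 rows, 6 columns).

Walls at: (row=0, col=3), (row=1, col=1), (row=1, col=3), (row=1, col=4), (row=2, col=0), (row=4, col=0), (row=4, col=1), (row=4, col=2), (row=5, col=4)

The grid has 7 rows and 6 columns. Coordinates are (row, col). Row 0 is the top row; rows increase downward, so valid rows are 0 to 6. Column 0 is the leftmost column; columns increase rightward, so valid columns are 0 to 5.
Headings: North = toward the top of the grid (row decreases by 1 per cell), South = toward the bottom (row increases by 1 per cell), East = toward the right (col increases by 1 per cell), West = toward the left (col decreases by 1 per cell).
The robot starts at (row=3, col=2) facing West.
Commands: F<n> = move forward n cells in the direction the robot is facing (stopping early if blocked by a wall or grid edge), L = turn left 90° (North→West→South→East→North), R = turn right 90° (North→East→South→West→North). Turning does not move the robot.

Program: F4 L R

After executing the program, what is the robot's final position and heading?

Start: (row=3, col=2), facing West
  F4: move forward 2/4 (blocked), now at (row=3, col=0)
  L: turn left, now facing South
  R: turn right, now facing West
Final: (row=3, col=0), facing West

Answer: Final position: (row=3, col=0), facing West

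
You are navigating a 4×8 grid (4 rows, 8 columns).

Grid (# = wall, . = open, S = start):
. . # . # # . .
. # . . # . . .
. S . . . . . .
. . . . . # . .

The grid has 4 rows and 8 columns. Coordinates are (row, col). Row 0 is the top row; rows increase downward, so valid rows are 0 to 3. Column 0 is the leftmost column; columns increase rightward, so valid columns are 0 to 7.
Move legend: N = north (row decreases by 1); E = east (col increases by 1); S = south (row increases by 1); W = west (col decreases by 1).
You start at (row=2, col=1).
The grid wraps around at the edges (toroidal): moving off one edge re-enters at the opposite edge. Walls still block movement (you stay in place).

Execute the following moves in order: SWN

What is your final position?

Answer: Final position: (row=2, col=0)

Derivation:
Start: (row=2, col=1)
  S (south): (row=2, col=1) -> (row=3, col=1)
  W (west): (row=3, col=1) -> (row=3, col=0)
  N (north): (row=3, col=0) -> (row=2, col=0)
Final: (row=2, col=0)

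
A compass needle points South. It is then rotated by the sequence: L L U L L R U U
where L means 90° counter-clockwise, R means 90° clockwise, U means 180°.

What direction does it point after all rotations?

Answer: Final heading: East

Derivation:
Start: South
  L (left (90° counter-clockwise)) -> East
  L (left (90° counter-clockwise)) -> North
  U (U-turn (180°)) -> South
  L (left (90° counter-clockwise)) -> East
  L (left (90° counter-clockwise)) -> North
  R (right (90° clockwise)) -> East
  U (U-turn (180°)) -> West
  U (U-turn (180°)) -> East
Final: East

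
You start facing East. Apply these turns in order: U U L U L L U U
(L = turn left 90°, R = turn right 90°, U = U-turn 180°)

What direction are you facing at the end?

Start: East
  U (U-turn (180°)) -> West
  U (U-turn (180°)) -> East
  L (left (90° counter-clockwise)) -> North
  U (U-turn (180°)) -> South
  L (left (90° counter-clockwise)) -> East
  L (left (90° counter-clockwise)) -> North
  U (U-turn (180°)) -> South
  U (U-turn (180°)) -> North
Final: North

Answer: Final heading: North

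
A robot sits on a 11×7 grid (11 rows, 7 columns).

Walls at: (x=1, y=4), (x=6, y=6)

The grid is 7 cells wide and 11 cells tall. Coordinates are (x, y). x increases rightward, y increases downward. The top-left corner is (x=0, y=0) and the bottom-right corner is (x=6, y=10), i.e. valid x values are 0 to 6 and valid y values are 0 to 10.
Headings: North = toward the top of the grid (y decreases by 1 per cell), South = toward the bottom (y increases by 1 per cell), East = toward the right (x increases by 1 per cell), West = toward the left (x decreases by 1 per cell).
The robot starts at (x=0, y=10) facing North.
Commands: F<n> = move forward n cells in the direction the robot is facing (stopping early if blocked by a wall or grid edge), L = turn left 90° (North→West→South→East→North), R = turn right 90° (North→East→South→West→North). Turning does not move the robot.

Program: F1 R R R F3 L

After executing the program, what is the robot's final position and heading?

Answer: Final position: (x=0, y=9), facing South

Derivation:
Start: (x=0, y=10), facing North
  F1: move forward 1, now at (x=0, y=9)
  R: turn right, now facing East
  R: turn right, now facing South
  R: turn right, now facing West
  F3: move forward 0/3 (blocked), now at (x=0, y=9)
  L: turn left, now facing South
Final: (x=0, y=9), facing South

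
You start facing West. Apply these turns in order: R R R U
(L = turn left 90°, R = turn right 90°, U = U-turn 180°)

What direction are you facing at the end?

Answer: Final heading: North

Derivation:
Start: West
  R (right (90° clockwise)) -> North
  R (right (90° clockwise)) -> East
  R (right (90° clockwise)) -> South
  U (U-turn (180°)) -> North
Final: North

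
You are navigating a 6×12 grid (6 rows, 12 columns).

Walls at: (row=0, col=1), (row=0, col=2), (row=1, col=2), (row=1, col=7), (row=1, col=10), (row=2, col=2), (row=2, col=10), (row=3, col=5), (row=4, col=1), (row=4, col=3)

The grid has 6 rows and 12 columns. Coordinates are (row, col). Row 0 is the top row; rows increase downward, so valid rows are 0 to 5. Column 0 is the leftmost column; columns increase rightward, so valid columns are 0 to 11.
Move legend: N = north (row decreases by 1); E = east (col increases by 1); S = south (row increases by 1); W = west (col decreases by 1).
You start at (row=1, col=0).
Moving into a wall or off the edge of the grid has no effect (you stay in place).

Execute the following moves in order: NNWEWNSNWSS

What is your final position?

Answer: Final position: (row=2, col=0)

Derivation:
Start: (row=1, col=0)
  N (north): (row=1, col=0) -> (row=0, col=0)
  N (north): blocked, stay at (row=0, col=0)
  W (west): blocked, stay at (row=0, col=0)
  E (east): blocked, stay at (row=0, col=0)
  W (west): blocked, stay at (row=0, col=0)
  N (north): blocked, stay at (row=0, col=0)
  S (south): (row=0, col=0) -> (row=1, col=0)
  N (north): (row=1, col=0) -> (row=0, col=0)
  W (west): blocked, stay at (row=0, col=0)
  S (south): (row=0, col=0) -> (row=1, col=0)
  S (south): (row=1, col=0) -> (row=2, col=0)
Final: (row=2, col=0)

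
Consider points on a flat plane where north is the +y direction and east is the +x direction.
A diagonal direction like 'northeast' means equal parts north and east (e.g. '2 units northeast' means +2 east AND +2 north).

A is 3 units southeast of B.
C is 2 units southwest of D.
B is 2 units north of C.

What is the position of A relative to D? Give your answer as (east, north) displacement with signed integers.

Place D at the origin (east=0, north=0).
  C is 2 units southwest of D: delta (east=-2, north=-2); C at (east=-2, north=-2).
  B is 2 units north of C: delta (east=+0, north=+2); B at (east=-2, north=0).
  A is 3 units southeast of B: delta (east=+3, north=-3); A at (east=1, north=-3).
Therefore A relative to D: (east=1, north=-3).

Answer: A is at (east=1, north=-3) relative to D.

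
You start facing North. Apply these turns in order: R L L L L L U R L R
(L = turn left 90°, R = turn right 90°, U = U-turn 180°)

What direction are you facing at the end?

Answer: Final heading: West

Derivation:
Start: North
  R (right (90° clockwise)) -> East
  L (left (90° counter-clockwise)) -> North
  L (left (90° counter-clockwise)) -> West
  L (left (90° counter-clockwise)) -> South
  L (left (90° counter-clockwise)) -> East
  L (left (90° counter-clockwise)) -> North
  U (U-turn (180°)) -> South
  R (right (90° clockwise)) -> West
  L (left (90° counter-clockwise)) -> South
  R (right (90° clockwise)) -> West
Final: West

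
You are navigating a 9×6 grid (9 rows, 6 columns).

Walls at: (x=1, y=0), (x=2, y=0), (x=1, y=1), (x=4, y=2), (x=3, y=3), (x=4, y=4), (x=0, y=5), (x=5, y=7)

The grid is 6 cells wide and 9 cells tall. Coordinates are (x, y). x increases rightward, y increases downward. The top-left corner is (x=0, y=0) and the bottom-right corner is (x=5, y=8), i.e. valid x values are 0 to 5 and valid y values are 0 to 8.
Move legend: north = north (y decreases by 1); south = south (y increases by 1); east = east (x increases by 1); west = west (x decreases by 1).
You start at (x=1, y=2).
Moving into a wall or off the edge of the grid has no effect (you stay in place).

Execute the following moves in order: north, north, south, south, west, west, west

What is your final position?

Answer: Final position: (x=0, y=4)

Derivation:
Start: (x=1, y=2)
  north (north): blocked, stay at (x=1, y=2)
  north (north): blocked, stay at (x=1, y=2)
  south (south): (x=1, y=2) -> (x=1, y=3)
  south (south): (x=1, y=3) -> (x=1, y=4)
  west (west): (x=1, y=4) -> (x=0, y=4)
  west (west): blocked, stay at (x=0, y=4)
  west (west): blocked, stay at (x=0, y=4)
Final: (x=0, y=4)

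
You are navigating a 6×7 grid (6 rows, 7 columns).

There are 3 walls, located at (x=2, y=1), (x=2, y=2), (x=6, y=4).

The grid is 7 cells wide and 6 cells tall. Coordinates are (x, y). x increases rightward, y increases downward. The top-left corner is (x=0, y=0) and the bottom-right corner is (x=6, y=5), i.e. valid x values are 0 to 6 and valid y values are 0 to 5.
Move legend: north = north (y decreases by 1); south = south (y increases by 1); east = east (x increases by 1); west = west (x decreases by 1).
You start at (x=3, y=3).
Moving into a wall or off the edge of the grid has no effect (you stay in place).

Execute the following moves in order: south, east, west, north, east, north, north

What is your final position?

Answer: Final position: (x=4, y=1)

Derivation:
Start: (x=3, y=3)
  south (south): (x=3, y=3) -> (x=3, y=4)
  east (east): (x=3, y=4) -> (x=4, y=4)
  west (west): (x=4, y=4) -> (x=3, y=4)
  north (north): (x=3, y=4) -> (x=3, y=3)
  east (east): (x=3, y=3) -> (x=4, y=3)
  north (north): (x=4, y=3) -> (x=4, y=2)
  north (north): (x=4, y=2) -> (x=4, y=1)
Final: (x=4, y=1)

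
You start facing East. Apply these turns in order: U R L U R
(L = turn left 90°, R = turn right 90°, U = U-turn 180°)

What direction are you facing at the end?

Start: East
  U (U-turn (180°)) -> West
  R (right (90° clockwise)) -> North
  L (left (90° counter-clockwise)) -> West
  U (U-turn (180°)) -> East
  R (right (90° clockwise)) -> South
Final: South

Answer: Final heading: South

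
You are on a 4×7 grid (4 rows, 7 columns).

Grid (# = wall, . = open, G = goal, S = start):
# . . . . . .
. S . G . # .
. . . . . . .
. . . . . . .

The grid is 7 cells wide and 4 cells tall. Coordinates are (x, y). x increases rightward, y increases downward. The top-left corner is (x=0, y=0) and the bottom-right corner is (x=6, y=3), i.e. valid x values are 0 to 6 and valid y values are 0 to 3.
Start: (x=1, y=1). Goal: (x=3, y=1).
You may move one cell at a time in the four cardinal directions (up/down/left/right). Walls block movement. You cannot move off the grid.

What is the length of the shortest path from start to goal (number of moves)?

Answer: Shortest path length: 2

Derivation:
BFS from (x=1, y=1) until reaching (x=3, y=1):
  Distance 0: (x=1, y=1)
  Distance 1: (x=1, y=0), (x=0, y=1), (x=2, y=1), (x=1, y=2)
  Distance 2: (x=2, y=0), (x=3, y=1), (x=0, y=2), (x=2, y=2), (x=1, y=3)  <- goal reached here
One shortest path (2 moves): (x=1, y=1) -> (x=2, y=1) -> (x=3, y=1)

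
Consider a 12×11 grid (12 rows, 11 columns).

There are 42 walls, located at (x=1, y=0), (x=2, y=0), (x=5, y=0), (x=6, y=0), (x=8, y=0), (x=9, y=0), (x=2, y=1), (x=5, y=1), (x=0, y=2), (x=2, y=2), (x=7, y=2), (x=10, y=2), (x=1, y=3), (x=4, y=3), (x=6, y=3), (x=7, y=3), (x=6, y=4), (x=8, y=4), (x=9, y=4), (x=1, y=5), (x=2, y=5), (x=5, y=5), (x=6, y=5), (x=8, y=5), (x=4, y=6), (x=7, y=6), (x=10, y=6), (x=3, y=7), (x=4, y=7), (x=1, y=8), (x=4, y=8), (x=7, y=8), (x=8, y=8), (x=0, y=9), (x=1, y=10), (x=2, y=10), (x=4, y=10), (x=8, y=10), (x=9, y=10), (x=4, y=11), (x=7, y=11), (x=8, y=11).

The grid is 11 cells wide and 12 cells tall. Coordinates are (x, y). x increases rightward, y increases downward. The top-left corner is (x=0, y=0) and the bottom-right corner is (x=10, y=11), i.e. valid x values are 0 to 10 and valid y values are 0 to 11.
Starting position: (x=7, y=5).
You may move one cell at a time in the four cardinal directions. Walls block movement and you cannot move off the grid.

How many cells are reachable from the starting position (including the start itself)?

Answer: Reachable cells: 2

Derivation:
BFS flood-fill from (x=7, y=5):
  Distance 0: (x=7, y=5)
  Distance 1: (x=7, y=4)
Total reachable: 2 (grid has 90 open cells total)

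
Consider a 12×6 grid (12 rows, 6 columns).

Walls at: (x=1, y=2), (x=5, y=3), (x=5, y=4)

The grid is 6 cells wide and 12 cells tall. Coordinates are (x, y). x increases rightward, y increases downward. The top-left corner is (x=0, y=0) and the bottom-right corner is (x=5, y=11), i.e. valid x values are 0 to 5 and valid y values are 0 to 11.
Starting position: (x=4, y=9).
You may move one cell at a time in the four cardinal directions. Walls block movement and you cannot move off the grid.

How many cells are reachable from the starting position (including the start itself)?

Answer: Reachable cells: 69

Derivation:
BFS flood-fill from (x=4, y=9):
  Distance 0: (x=4, y=9)
  Distance 1: (x=4, y=8), (x=3, y=9), (x=5, y=9), (x=4, y=10)
  Distance 2: (x=4, y=7), (x=3, y=8), (x=5, y=8), (x=2, y=9), (x=3, y=10), (x=5, y=10), (x=4, y=11)
  Distance 3: (x=4, y=6), (x=3, y=7), (x=5, y=7), (x=2, y=8), (x=1, y=9), (x=2, y=10), (x=3, y=11), (x=5, y=11)
  Distance 4: (x=4, y=5), (x=3, y=6), (x=5, y=6), (x=2, y=7), (x=1, y=8), (x=0, y=9), (x=1, y=10), (x=2, y=11)
  Distance 5: (x=4, y=4), (x=3, y=5), (x=5, y=5), (x=2, y=6), (x=1, y=7), (x=0, y=8), (x=0, y=10), (x=1, y=11)
  Distance 6: (x=4, y=3), (x=3, y=4), (x=2, y=5), (x=1, y=6), (x=0, y=7), (x=0, y=11)
  Distance 7: (x=4, y=2), (x=3, y=3), (x=2, y=4), (x=1, y=5), (x=0, y=6)
  Distance 8: (x=4, y=1), (x=3, y=2), (x=5, y=2), (x=2, y=3), (x=1, y=4), (x=0, y=5)
  Distance 9: (x=4, y=0), (x=3, y=1), (x=5, y=1), (x=2, y=2), (x=1, y=3), (x=0, y=4)
  Distance 10: (x=3, y=0), (x=5, y=0), (x=2, y=1), (x=0, y=3)
  Distance 11: (x=2, y=0), (x=1, y=1), (x=0, y=2)
  Distance 12: (x=1, y=0), (x=0, y=1)
  Distance 13: (x=0, y=0)
Total reachable: 69 (grid has 69 open cells total)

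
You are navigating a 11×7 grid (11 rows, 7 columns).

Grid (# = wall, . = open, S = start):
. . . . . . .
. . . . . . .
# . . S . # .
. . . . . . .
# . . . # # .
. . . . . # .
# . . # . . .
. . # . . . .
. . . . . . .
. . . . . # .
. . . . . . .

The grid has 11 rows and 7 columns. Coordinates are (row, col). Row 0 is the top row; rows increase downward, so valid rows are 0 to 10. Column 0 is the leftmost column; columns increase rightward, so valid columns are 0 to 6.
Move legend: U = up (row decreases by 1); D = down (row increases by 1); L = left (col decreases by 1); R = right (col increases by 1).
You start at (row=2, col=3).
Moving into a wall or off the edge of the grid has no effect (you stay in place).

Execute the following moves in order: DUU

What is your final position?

Answer: Final position: (row=1, col=3)

Derivation:
Start: (row=2, col=3)
  D (down): (row=2, col=3) -> (row=3, col=3)
  U (up): (row=3, col=3) -> (row=2, col=3)
  U (up): (row=2, col=3) -> (row=1, col=3)
Final: (row=1, col=3)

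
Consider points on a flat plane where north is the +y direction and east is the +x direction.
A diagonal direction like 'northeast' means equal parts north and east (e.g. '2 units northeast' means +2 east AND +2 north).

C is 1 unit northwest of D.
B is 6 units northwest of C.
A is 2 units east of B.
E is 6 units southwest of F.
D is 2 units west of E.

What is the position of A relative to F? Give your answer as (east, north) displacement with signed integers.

Place F at the origin (east=0, north=0).
  E is 6 units southwest of F: delta (east=-6, north=-6); E at (east=-6, north=-6).
  D is 2 units west of E: delta (east=-2, north=+0); D at (east=-8, north=-6).
  C is 1 unit northwest of D: delta (east=-1, north=+1); C at (east=-9, north=-5).
  B is 6 units northwest of C: delta (east=-6, north=+6); B at (east=-15, north=1).
  A is 2 units east of B: delta (east=+2, north=+0); A at (east=-13, north=1).
Therefore A relative to F: (east=-13, north=1).

Answer: A is at (east=-13, north=1) relative to F.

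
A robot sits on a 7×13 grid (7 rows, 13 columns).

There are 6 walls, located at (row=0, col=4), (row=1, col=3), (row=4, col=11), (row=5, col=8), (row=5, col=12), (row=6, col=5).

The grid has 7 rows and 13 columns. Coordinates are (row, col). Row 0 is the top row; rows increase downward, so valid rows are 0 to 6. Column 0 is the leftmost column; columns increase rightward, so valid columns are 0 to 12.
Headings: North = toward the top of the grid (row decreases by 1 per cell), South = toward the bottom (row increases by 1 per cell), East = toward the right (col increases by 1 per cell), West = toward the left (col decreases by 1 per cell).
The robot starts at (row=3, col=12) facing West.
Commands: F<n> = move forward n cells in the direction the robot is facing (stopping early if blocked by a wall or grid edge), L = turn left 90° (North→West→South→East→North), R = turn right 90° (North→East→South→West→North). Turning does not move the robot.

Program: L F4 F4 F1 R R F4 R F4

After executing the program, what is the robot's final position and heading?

Start: (row=3, col=12), facing West
  L: turn left, now facing South
  F4: move forward 1/4 (blocked), now at (row=4, col=12)
  F4: move forward 0/4 (blocked), now at (row=4, col=12)
  F1: move forward 0/1 (blocked), now at (row=4, col=12)
  R: turn right, now facing West
  R: turn right, now facing North
  F4: move forward 4, now at (row=0, col=12)
  R: turn right, now facing East
  F4: move forward 0/4 (blocked), now at (row=0, col=12)
Final: (row=0, col=12), facing East

Answer: Final position: (row=0, col=12), facing East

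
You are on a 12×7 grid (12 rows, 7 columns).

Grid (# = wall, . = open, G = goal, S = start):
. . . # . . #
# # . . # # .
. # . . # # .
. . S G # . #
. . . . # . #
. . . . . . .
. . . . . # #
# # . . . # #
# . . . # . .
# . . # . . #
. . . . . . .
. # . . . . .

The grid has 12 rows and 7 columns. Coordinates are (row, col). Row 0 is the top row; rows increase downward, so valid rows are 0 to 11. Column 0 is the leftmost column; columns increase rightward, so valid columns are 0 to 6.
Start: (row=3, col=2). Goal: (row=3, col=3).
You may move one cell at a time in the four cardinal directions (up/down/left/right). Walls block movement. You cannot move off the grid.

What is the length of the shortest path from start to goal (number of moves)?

BFS from (row=3, col=2) until reaching (row=3, col=3):
  Distance 0: (row=3, col=2)
  Distance 1: (row=2, col=2), (row=3, col=1), (row=3, col=3), (row=4, col=2)  <- goal reached here
One shortest path (1 moves): (row=3, col=2) -> (row=3, col=3)

Answer: Shortest path length: 1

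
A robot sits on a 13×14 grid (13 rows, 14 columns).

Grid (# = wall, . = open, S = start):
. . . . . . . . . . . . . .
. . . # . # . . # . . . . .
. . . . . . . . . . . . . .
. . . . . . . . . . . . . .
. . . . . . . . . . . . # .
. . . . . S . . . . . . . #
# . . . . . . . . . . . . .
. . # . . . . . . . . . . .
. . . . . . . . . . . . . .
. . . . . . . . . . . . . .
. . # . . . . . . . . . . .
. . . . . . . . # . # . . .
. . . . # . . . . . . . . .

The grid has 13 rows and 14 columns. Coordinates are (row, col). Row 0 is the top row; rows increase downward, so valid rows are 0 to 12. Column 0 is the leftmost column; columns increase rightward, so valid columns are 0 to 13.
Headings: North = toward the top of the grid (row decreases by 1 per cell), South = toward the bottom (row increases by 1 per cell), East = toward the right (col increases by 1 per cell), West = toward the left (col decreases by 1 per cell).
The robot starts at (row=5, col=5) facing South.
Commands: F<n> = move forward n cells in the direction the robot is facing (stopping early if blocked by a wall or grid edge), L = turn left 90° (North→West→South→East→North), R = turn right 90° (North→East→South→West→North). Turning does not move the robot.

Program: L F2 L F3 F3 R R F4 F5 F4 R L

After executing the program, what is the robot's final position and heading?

Start: (row=5, col=5), facing South
  L: turn left, now facing East
  F2: move forward 2, now at (row=5, col=7)
  L: turn left, now facing North
  F3: move forward 3, now at (row=2, col=7)
  F3: move forward 2/3 (blocked), now at (row=0, col=7)
  R: turn right, now facing East
  R: turn right, now facing South
  F4: move forward 4, now at (row=4, col=7)
  F5: move forward 5, now at (row=9, col=7)
  F4: move forward 3/4 (blocked), now at (row=12, col=7)
  R: turn right, now facing West
  L: turn left, now facing South
Final: (row=12, col=7), facing South

Answer: Final position: (row=12, col=7), facing South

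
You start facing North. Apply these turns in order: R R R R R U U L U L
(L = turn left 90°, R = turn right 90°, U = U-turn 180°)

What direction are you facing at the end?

Start: North
  R (right (90° clockwise)) -> East
  R (right (90° clockwise)) -> South
  R (right (90° clockwise)) -> West
  R (right (90° clockwise)) -> North
  R (right (90° clockwise)) -> East
  U (U-turn (180°)) -> West
  U (U-turn (180°)) -> East
  L (left (90° counter-clockwise)) -> North
  U (U-turn (180°)) -> South
  L (left (90° counter-clockwise)) -> East
Final: East

Answer: Final heading: East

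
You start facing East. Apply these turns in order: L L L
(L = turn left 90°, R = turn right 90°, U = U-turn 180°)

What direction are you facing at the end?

Answer: Final heading: South

Derivation:
Start: East
  L (left (90° counter-clockwise)) -> North
  L (left (90° counter-clockwise)) -> West
  L (left (90° counter-clockwise)) -> South
Final: South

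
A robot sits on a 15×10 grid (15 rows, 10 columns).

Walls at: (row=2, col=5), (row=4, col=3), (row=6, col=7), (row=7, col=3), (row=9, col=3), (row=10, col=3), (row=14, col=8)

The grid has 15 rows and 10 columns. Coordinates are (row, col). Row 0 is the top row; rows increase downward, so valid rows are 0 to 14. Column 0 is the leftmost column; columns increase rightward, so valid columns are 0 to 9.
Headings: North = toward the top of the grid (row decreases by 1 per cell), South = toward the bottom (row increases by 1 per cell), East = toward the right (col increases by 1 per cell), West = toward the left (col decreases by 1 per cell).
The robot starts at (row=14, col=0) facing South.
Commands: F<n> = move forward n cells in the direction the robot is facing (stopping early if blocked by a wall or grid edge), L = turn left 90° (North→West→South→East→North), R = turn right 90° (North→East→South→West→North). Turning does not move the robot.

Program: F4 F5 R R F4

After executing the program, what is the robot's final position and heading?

Answer: Final position: (row=10, col=0), facing North

Derivation:
Start: (row=14, col=0), facing South
  F4: move forward 0/4 (blocked), now at (row=14, col=0)
  F5: move forward 0/5 (blocked), now at (row=14, col=0)
  R: turn right, now facing West
  R: turn right, now facing North
  F4: move forward 4, now at (row=10, col=0)
Final: (row=10, col=0), facing North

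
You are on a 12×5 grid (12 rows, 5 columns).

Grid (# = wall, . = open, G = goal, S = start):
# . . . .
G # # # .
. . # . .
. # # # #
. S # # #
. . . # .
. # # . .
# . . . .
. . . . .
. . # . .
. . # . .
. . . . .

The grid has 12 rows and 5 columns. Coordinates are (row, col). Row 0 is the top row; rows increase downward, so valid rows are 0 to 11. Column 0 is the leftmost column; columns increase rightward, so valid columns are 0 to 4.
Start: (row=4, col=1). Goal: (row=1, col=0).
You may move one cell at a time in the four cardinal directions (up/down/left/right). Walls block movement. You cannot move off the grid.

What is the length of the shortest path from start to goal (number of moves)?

BFS from (row=4, col=1) until reaching (row=1, col=0):
  Distance 0: (row=4, col=1)
  Distance 1: (row=4, col=0), (row=5, col=1)
  Distance 2: (row=3, col=0), (row=5, col=0), (row=5, col=2)
  Distance 3: (row=2, col=0), (row=6, col=0)
  Distance 4: (row=1, col=0), (row=2, col=1)  <- goal reached here
One shortest path (4 moves): (row=4, col=1) -> (row=4, col=0) -> (row=3, col=0) -> (row=2, col=0) -> (row=1, col=0)

Answer: Shortest path length: 4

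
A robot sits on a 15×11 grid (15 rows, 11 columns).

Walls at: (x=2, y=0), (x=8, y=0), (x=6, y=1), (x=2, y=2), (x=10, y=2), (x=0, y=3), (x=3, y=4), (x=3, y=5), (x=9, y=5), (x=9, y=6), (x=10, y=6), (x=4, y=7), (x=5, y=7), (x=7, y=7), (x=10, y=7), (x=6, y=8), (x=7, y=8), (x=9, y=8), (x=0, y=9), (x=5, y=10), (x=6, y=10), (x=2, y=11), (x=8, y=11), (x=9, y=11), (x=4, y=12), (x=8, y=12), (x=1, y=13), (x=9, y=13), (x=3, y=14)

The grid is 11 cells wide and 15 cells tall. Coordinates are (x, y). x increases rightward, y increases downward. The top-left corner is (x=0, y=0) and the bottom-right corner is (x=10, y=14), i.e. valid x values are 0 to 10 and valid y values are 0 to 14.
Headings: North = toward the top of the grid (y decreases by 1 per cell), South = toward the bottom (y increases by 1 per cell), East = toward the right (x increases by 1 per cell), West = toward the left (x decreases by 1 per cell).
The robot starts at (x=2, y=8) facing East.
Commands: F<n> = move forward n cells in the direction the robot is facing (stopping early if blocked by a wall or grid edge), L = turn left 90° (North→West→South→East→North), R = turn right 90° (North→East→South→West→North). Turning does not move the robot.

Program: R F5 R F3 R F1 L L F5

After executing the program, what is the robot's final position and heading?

Start: (x=2, y=8), facing East
  R: turn right, now facing South
  F5: move forward 2/5 (blocked), now at (x=2, y=10)
  R: turn right, now facing West
  F3: move forward 2/3 (blocked), now at (x=0, y=10)
  R: turn right, now facing North
  F1: move forward 0/1 (blocked), now at (x=0, y=10)
  L: turn left, now facing West
  L: turn left, now facing South
  F5: move forward 4/5 (blocked), now at (x=0, y=14)
Final: (x=0, y=14), facing South

Answer: Final position: (x=0, y=14), facing South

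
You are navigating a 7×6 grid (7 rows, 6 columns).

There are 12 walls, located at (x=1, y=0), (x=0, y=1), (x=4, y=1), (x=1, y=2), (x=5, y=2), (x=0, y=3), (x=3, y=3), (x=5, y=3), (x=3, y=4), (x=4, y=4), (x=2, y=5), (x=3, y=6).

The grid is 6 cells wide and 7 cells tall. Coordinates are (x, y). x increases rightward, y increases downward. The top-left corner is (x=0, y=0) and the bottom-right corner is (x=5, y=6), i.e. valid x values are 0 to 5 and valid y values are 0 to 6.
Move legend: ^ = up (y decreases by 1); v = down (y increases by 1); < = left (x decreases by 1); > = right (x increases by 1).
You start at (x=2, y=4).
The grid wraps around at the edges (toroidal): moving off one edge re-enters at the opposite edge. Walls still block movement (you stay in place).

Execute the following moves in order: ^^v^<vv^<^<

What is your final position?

Answer: Final position: (x=1, y=3)

Derivation:
Start: (x=2, y=4)
  ^ (up): (x=2, y=4) -> (x=2, y=3)
  ^ (up): (x=2, y=3) -> (x=2, y=2)
  v (down): (x=2, y=2) -> (x=2, y=3)
  ^ (up): (x=2, y=3) -> (x=2, y=2)
  < (left): blocked, stay at (x=2, y=2)
  v (down): (x=2, y=2) -> (x=2, y=3)
  v (down): (x=2, y=3) -> (x=2, y=4)
  ^ (up): (x=2, y=4) -> (x=2, y=3)
  < (left): (x=2, y=3) -> (x=1, y=3)
  ^ (up): blocked, stay at (x=1, y=3)
  < (left): blocked, stay at (x=1, y=3)
Final: (x=1, y=3)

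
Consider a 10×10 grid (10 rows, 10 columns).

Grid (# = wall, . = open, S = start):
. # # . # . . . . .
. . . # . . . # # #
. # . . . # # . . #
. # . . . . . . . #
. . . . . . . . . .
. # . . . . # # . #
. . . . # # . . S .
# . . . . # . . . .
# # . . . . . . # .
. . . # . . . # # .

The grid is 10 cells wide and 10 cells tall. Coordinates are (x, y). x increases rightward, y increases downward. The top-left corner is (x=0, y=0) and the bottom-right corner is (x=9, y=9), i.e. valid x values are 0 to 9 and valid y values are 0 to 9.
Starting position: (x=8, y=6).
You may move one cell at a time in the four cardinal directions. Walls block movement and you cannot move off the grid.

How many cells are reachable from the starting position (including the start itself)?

BFS flood-fill from (x=8, y=6):
  Distance 0: (x=8, y=6)
  Distance 1: (x=8, y=5), (x=7, y=6), (x=9, y=6), (x=8, y=7)
  Distance 2: (x=8, y=4), (x=6, y=6), (x=7, y=7), (x=9, y=7)
  Distance 3: (x=8, y=3), (x=7, y=4), (x=9, y=4), (x=6, y=7), (x=7, y=8), (x=9, y=8)
  Distance 4: (x=8, y=2), (x=7, y=3), (x=6, y=4), (x=6, y=8), (x=9, y=9)
  Distance 5: (x=7, y=2), (x=6, y=3), (x=5, y=4), (x=5, y=8), (x=6, y=9)
  Distance 6: (x=5, y=3), (x=4, y=4), (x=5, y=5), (x=4, y=8), (x=5, y=9)
  Distance 7: (x=4, y=3), (x=3, y=4), (x=4, y=5), (x=4, y=7), (x=3, y=8), (x=4, y=9)
  Distance 8: (x=4, y=2), (x=3, y=3), (x=2, y=4), (x=3, y=5), (x=3, y=7), (x=2, y=8)
  Distance 9: (x=4, y=1), (x=3, y=2), (x=2, y=3), (x=1, y=4), (x=2, y=5), (x=3, y=6), (x=2, y=7), (x=2, y=9)
  Distance 10: (x=5, y=1), (x=2, y=2), (x=0, y=4), (x=2, y=6), (x=1, y=7), (x=1, y=9)
  Distance 11: (x=5, y=0), (x=2, y=1), (x=6, y=1), (x=0, y=3), (x=0, y=5), (x=1, y=6), (x=0, y=9)
  Distance 12: (x=6, y=0), (x=1, y=1), (x=0, y=2), (x=0, y=6)
  Distance 13: (x=7, y=0), (x=0, y=1)
  Distance 14: (x=0, y=0), (x=8, y=0)
  Distance 15: (x=9, y=0)
Total reachable: 72 (grid has 73 open cells total)

Answer: Reachable cells: 72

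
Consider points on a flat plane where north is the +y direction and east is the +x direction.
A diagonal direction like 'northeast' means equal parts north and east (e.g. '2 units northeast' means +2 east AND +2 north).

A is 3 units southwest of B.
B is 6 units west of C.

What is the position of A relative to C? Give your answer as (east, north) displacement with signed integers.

Place C at the origin (east=0, north=0).
  B is 6 units west of C: delta (east=-6, north=+0); B at (east=-6, north=0).
  A is 3 units southwest of B: delta (east=-3, north=-3); A at (east=-9, north=-3).
Therefore A relative to C: (east=-9, north=-3).

Answer: A is at (east=-9, north=-3) relative to C.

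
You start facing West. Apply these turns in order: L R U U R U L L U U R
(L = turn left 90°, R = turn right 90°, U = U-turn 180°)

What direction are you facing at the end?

Start: West
  L (left (90° counter-clockwise)) -> South
  R (right (90° clockwise)) -> West
  U (U-turn (180°)) -> East
  U (U-turn (180°)) -> West
  R (right (90° clockwise)) -> North
  U (U-turn (180°)) -> South
  L (left (90° counter-clockwise)) -> East
  L (left (90° counter-clockwise)) -> North
  U (U-turn (180°)) -> South
  U (U-turn (180°)) -> North
  R (right (90° clockwise)) -> East
Final: East

Answer: Final heading: East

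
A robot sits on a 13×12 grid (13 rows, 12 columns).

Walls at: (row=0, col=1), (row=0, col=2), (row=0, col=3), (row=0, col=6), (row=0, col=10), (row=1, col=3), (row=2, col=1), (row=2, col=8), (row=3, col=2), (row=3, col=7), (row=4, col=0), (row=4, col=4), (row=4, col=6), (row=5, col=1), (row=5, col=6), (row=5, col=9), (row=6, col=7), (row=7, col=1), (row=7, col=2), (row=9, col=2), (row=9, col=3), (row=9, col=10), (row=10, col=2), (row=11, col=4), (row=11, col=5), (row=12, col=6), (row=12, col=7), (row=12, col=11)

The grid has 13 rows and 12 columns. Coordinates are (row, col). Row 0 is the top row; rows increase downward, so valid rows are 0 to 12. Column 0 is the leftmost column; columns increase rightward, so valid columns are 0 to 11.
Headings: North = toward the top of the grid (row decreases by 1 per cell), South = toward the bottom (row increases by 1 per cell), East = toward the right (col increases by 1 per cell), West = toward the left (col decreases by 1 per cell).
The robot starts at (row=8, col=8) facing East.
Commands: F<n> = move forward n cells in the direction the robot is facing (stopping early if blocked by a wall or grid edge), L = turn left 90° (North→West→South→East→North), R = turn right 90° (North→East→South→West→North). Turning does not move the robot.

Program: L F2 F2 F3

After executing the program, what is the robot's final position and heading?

Answer: Final position: (row=3, col=8), facing North

Derivation:
Start: (row=8, col=8), facing East
  L: turn left, now facing North
  F2: move forward 2, now at (row=6, col=8)
  F2: move forward 2, now at (row=4, col=8)
  F3: move forward 1/3 (blocked), now at (row=3, col=8)
Final: (row=3, col=8), facing North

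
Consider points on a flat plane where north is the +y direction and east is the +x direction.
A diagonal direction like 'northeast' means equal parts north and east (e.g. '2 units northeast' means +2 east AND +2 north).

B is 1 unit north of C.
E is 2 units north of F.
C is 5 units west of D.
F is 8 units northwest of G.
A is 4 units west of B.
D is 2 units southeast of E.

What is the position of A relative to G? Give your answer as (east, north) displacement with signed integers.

Place G at the origin (east=0, north=0).
  F is 8 units northwest of G: delta (east=-8, north=+8); F at (east=-8, north=8).
  E is 2 units north of F: delta (east=+0, north=+2); E at (east=-8, north=10).
  D is 2 units southeast of E: delta (east=+2, north=-2); D at (east=-6, north=8).
  C is 5 units west of D: delta (east=-5, north=+0); C at (east=-11, north=8).
  B is 1 unit north of C: delta (east=+0, north=+1); B at (east=-11, north=9).
  A is 4 units west of B: delta (east=-4, north=+0); A at (east=-15, north=9).
Therefore A relative to G: (east=-15, north=9).

Answer: A is at (east=-15, north=9) relative to G.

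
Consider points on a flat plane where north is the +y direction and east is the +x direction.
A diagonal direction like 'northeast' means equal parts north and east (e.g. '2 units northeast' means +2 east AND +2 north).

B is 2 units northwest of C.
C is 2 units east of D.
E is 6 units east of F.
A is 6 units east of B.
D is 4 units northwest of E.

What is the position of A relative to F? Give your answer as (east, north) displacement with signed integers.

Answer: A is at (east=8, north=6) relative to F.

Derivation:
Place F at the origin (east=0, north=0).
  E is 6 units east of F: delta (east=+6, north=+0); E at (east=6, north=0).
  D is 4 units northwest of E: delta (east=-4, north=+4); D at (east=2, north=4).
  C is 2 units east of D: delta (east=+2, north=+0); C at (east=4, north=4).
  B is 2 units northwest of C: delta (east=-2, north=+2); B at (east=2, north=6).
  A is 6 units east of B: delta (east=+6, north=+0); A at (east=8, north=6).
Therefore A relative to F: (east=8, north=6).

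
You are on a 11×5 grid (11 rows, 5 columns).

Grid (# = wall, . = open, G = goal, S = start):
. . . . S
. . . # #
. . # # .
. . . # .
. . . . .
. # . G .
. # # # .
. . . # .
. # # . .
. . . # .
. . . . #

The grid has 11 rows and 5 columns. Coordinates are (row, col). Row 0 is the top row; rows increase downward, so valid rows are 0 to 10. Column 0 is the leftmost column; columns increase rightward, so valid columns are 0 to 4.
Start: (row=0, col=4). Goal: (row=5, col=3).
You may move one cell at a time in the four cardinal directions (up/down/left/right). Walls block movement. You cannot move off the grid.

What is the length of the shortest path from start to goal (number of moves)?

BFS from (row=0, col=4) until reaching (row=5, col=3):
  Distance 0: (row=0, col=4)
  Distance 1: (row=0, col=3)
  Distance 2: (row=0, col=2)
  Distance 3: (row=0, col=1), (row=1, col=2)
  Distance 4: (row=0, col=0), (row=1, col=1)
  Distance 5: (row=1, col=0), (row=2, col=1)
  Distance 6: (row=2, col=0), (row=3, col=1)
  Distance 7: (row=3, col=0), (row=3, col=2), (row=4, col=1)
  Distance 8: (row=4, col=0), (row=4, col=2)
  Distance 9: (row=4, col=3), (row=5, col=0), (row=5, col=2)
  Distance 10: (row=4, col=4), (row=5, col=3), (row=6, col=0)  <- goal reached here
One shortest path (10 moves): (row=0, col=4) -> (row=0, col=3) -> (row=0, col=2) -> (row=0, col=1) -> (row=1, col=1) -> (row=2, col=1) -> (row=3, col=1) -> (row=3, col=2) -> (row=4, col=2) -> (row=4, col=3) -> (row=5, col=3)

Answer: Shortest path length: 10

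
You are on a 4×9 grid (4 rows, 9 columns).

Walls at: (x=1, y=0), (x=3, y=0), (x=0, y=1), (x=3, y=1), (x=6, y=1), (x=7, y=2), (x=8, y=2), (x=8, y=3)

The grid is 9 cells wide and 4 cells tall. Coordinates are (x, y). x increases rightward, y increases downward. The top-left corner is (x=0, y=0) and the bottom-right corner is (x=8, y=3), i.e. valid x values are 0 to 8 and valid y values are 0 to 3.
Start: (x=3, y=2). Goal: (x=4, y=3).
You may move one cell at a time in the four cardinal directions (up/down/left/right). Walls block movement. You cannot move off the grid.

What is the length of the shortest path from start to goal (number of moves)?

BFS from (x=3, y=2) until reaching (x=4, y=3):
  Distance 0: (x=3, y=2)
  Distance 1: (x=2, y=2), (x=4, y=2), (x=3, y=3)
  Distance 2: (x=2, y=1), (x=4, y=1), (x=1, y=2), (x=5, y=2), (x=2, y=3), (x=4, y=3)  <- goal reached here
One shortest path (2 moves): (x=3, y=2) -> (x=4, y=2) -> (x=4, y=3)

Answer: Shortest path length: 2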